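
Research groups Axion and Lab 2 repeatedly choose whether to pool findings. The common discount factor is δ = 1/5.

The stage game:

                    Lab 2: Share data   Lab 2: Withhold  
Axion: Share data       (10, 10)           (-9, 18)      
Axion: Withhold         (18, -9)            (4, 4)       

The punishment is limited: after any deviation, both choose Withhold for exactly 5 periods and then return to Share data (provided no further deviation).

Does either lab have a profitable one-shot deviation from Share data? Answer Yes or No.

IC: δ+…+δ^5 ≥ (18−10)/(10−4) = 4/3.
At δ = 1/5: partial sum = 0.2499 < 1.3333. Cooperation not sustainable.

Yes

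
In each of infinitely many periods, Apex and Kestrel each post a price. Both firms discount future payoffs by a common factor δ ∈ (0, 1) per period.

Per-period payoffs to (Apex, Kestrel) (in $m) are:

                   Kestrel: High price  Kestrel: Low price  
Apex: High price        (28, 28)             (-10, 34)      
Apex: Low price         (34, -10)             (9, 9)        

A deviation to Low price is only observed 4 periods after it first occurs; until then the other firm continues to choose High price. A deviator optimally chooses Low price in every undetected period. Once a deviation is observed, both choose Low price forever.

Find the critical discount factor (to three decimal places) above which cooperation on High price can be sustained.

A deviator earns 34 for 4 periods, then 9 forever; cooperating earns 28 forever. Multiplying the IC by (1−δ):
28 ≥ 34(1−δ^4) + 9δ^4, so 25·δ^4 ≥ 6 and δ^4 ≥ 6/25.
δ ≥ (6/25)^(1/4) ≈ 0.700.

0.700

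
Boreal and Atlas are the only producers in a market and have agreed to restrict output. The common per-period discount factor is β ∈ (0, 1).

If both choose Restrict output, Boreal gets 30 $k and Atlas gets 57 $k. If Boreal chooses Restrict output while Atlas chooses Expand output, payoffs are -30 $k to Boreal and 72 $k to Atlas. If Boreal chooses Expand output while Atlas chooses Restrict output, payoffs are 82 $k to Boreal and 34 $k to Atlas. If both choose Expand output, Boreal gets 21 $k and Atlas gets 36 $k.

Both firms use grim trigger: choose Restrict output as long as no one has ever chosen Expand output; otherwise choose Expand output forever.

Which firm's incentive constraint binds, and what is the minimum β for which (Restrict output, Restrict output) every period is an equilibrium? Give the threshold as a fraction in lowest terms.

Boreal; β ≥ 52/61

Boreal's threshold: (82−30)/(82−21) = 52/61.
Atlas's threshold: (72−57)/(72−36) = 5/12.
52/61 > 5/12, so Boreal binds and β* = 52/61.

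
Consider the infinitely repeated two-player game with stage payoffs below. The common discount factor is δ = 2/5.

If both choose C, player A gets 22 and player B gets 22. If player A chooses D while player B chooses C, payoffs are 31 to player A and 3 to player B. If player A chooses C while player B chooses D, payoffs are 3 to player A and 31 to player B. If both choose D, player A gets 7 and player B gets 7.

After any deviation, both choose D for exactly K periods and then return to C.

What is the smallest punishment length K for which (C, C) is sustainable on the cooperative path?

No profitable deviation requires (22−7)(δ+…+δ^K) ≥ 31−22, i.e. δ+…+δ^K ≥ 3/5 ≈ 0.6000.
With δ = 2/5, the partial sums are K=1: 0.4000, K=2: 0.5600, K=3: 0.6240.
K = 3 is the first length at which the sum reaches 0.6000.

3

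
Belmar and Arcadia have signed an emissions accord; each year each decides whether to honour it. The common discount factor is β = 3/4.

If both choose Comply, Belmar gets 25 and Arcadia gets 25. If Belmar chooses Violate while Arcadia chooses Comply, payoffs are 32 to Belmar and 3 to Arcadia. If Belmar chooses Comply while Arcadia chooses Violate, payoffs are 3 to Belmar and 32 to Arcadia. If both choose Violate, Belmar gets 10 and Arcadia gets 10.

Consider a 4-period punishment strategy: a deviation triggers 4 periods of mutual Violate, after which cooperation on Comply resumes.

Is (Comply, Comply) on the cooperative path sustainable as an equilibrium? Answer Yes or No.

Yes

IC: β+…+β^4 ≥ (32−25)/(25−10) = 7/15.
At β = 3/4: partial sum = 2.0508 ≥ 0.4667. Cooperation sustainable.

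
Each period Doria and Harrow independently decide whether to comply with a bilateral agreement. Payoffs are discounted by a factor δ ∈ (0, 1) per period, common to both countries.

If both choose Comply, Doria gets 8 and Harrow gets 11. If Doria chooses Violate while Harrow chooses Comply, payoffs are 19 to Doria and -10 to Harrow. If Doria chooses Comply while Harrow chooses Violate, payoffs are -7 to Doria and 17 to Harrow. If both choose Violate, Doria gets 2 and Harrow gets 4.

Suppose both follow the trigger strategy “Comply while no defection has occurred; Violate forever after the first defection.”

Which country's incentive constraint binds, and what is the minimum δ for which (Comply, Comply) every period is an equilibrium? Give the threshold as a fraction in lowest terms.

Doria; δ ≥ 11/17

For Doria: deviation gain 19−8 = 11, per-period punishment loss 8−2 = 6. IC gives δ ≥ 11/17.
For Harrow: gain 6, loss 7 per period, so δ ≥ 6/13.
The tighter constraint is Doria's, so cooperation needs δ ≥ 11/17.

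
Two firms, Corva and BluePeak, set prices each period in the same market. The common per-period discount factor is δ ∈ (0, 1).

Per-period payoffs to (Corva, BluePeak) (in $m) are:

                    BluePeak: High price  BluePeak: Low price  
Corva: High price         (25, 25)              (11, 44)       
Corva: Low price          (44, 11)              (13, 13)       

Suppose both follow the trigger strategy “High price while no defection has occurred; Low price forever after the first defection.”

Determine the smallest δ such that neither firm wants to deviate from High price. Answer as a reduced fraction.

19/31

25/(1−δ) ≥ 44 + 13δ/(1−δ)
25 ≥ 44 − 31δ
δ ≥ 19/31.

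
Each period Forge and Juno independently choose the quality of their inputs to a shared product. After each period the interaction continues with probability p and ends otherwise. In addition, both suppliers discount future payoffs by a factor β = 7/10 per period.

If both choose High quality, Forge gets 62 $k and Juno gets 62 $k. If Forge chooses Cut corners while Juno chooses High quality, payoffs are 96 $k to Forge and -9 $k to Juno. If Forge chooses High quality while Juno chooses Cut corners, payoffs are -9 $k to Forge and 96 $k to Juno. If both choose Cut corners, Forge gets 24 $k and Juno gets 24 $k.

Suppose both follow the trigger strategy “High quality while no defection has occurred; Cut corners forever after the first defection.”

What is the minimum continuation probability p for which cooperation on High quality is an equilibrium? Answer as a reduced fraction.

Expected continuation weight on next period's payoff is β·p = 7/10·p, which plays the role of the discount factor.
Cooperation requires 7/10·p ≥ (96−62)/(96−24) = 17/36, hence p ≥ 85/126.

85/126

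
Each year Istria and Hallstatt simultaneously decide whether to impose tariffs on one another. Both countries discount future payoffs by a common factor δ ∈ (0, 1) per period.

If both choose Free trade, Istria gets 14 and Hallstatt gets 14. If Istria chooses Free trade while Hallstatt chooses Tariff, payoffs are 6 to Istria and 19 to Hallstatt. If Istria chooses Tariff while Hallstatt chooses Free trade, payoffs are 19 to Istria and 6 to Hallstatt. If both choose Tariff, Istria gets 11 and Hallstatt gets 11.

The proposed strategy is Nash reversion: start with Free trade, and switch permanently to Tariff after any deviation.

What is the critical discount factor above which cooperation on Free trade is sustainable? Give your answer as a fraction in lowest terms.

Cooperation forever yields 14 each period: 14/(1−δ).
Deviating yields 19 once, then 11 forever: 19 + 11δ/(1−δ).
No profitable deviation requires 14/(1−δ) ≥ 19 + 11δ/(1−δ).
Multiplying by (1−δ): 14 ≥ 19(1−δ) + 11δ = 19 − 8δ.
So 8δ ≥ 5, i.e. δ ≥ 5/8.

5/8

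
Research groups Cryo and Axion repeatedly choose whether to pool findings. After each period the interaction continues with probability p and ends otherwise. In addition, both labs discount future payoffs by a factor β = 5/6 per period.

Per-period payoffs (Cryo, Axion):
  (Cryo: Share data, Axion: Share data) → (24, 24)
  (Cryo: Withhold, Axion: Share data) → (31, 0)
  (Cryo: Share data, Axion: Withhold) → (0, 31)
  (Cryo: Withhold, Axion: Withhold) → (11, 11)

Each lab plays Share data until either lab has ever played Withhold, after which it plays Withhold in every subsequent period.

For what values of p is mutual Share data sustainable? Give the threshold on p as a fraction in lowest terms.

With continuation probability p and discount β, the effective per-period discount factor is βp.
Grim-trigger IC: βp ≥ (31−24)/(31−11) = 7/20.
So p ≥ (7/20)/(5/6) = 21/50.

21/50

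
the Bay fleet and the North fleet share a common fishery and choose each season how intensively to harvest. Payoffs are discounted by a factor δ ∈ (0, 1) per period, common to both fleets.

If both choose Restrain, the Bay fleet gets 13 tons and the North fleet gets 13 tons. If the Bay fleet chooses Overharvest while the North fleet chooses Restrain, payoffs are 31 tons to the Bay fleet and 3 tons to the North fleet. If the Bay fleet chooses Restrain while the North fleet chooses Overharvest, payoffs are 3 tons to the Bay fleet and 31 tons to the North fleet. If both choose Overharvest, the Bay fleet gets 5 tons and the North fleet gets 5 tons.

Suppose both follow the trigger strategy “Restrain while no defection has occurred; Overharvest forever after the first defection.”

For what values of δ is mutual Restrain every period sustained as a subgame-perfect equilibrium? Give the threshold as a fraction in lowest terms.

Cooperation forever yields 13 each period: 13/(1−δ).
Deviating yields 31 once, then 5 forever: 31 + 5δ/(1−δ).
No profitable deviation requires 13/(1−δ) ≥ 31 + 5δ/(1−δ).
Multiplying by (1−δ): 13 ≥ 31(1−δ) + 5δ = 31 − 26δ.
So 26δ ≥ 18, i.e. δ ≥ 18/26 = 9/13.

9/13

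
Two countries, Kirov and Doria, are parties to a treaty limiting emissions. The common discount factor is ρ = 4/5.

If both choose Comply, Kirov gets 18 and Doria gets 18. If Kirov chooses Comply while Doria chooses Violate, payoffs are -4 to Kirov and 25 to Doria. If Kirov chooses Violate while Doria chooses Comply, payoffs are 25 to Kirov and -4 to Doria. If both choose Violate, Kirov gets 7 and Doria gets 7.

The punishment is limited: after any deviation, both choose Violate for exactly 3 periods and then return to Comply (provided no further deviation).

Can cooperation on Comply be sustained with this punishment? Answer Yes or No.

Yes

IC: ρ+…+ρ^3 ≥ (25−18)/(18−7) = 7/11.
At ρ = 4/5: partial sum = 1.9520 ≥ 0.6364. Cooperation sustainable.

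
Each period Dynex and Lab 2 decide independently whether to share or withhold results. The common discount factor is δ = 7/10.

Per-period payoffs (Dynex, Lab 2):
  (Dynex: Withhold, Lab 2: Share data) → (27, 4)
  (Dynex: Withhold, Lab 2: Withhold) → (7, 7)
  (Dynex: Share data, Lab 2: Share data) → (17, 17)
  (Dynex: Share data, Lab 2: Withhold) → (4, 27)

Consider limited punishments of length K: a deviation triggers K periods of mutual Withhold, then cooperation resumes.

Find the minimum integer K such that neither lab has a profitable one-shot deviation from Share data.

No profitable deviation requires (17−7)(δ+…+δ^K) ≥ 27−17, i.e. δ+…+δ^K ≥ 1 ≈ 1.0000.
With δ = 7/10, the partial sums are K=1: 0.7000, K=2: 1.1900.
K = 2 is the first length at which the sum reaches 1.0000.

2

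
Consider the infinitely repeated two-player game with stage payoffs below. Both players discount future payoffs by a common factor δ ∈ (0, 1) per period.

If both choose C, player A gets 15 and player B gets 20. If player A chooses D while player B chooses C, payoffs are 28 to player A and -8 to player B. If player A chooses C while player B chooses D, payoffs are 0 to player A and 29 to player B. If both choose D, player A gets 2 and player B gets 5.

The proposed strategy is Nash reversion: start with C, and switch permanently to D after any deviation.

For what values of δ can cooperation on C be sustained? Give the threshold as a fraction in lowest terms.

player A: cooperation gives 15 each period; deviation gives 28 once then 2 forever.
  15/(1−δ) ≥ 28 + 2δ/(1−δ) ⇒ δ ≥ 13/26 = 1/2.
player B: cooperation gives 20 each period; deviation gives 29 once then 5 forever.
  δ ≥ 9/24 = 3/8.
Both must hold, so the binding constraint is player A's: δ ≥ 1/2.

1/2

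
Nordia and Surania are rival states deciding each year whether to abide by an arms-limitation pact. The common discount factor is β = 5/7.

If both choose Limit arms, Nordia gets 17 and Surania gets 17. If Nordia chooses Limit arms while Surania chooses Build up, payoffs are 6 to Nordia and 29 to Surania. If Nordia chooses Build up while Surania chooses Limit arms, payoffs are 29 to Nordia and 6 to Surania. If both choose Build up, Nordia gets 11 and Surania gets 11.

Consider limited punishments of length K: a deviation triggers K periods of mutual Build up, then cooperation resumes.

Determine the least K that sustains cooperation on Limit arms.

5

No profitable deviation requires (17−11)(β+…+β^K) ≥ 29−17, i.e. β+…+β^K ≥ 2 ≈ 2.0000.
With β = 5/7, the partial sums are K=1: 0.7143, K=2: 1.2245, K=3: 1.5889, K=4: 1.8492, K=5: 2.0352.
K = 5 is the first length at which the sum reaches 2.0000.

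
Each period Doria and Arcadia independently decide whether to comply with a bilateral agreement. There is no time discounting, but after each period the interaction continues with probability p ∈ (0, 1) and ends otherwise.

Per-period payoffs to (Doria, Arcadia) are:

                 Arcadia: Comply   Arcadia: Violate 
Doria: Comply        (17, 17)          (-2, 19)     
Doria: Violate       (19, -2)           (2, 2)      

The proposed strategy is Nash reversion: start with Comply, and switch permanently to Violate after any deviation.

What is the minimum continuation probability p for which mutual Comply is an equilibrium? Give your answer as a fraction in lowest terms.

Expected cooperation value is 17 + p·17 + p²·17 + … = 17/(1−p); deviation gives 19 + p·2/(1−p).
17 ≥ 19(1−p) + 2p ⇒ 17p ≥ 2 ⇒ p ≥ 2/17.

2/17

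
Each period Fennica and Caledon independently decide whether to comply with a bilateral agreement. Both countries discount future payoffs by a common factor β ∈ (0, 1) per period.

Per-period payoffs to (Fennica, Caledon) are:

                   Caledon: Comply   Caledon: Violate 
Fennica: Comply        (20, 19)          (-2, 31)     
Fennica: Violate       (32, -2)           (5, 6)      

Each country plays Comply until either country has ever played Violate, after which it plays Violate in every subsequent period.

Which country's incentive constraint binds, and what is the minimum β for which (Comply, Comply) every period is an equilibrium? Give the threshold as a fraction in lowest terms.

Fennica: cooperation gives 20 each period; deviation gives 32 once then 5 forever.
  20/(1−β) ≥ 32 + 5β/(1−β) ⇒ β ≥ 12/27 = 4/9.
Caledon: cooperation gives 19 each period; deviation gives 31 once then 6 forever.
  β ≥ 12/25.
Both must hold, so the binding constraint is Caledon's: β ≥ 12/25.

Caledon; β ≥ 12/25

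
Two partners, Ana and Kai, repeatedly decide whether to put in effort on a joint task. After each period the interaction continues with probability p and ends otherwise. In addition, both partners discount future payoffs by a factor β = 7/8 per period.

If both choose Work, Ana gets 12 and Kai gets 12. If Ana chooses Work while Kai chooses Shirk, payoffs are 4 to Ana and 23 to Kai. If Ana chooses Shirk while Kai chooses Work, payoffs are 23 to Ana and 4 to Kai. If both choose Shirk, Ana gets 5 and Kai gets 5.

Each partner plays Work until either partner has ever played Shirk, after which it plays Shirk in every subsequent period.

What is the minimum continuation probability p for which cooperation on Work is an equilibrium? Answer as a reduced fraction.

44/63

Expected continuation weight on next period's payoff is β·p = 7/8·p, which plays the role of the discount factor.
Cooperation requires 7/8·p ≥ (23−12)/(23−5) = 11/18, hence p ≥ 44/63.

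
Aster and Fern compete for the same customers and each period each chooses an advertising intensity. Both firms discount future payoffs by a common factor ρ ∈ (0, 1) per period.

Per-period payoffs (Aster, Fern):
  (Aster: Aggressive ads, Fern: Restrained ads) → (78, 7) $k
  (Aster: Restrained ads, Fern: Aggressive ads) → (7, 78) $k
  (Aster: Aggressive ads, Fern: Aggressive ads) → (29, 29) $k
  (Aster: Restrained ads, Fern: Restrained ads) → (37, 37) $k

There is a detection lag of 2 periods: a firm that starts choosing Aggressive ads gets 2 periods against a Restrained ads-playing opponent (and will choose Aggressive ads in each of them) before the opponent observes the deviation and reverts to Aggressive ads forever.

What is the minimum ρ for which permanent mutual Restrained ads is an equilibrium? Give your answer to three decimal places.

0.915

A deviator earns 78 for 2 periods, then 29 forever; cooperating earns 37 forever. Multiplying the IC by (1−ρ):
37 ≥ 78(1−ρ^2) + 29ρ^2, so 49·ρ^2 ≥ 41 and ρ^2 ≥ 41/49.
ρ ≥ (41/49)^(1/2) ≈ 0.915.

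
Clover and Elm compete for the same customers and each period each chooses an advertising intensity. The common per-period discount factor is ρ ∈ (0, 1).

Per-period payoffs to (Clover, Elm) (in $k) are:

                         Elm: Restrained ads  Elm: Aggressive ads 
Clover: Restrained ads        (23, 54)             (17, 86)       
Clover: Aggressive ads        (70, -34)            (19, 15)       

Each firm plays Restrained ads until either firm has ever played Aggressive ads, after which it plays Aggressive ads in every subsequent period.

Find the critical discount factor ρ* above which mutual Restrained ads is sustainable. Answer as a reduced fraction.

47/51

Clover: cooperation gives 23 each period; deviation gives 70 once then 19 forever.
  23/(1−ρ) ≥ 70 + 19ρ/(1−ρ) ⇒ ρ ≥ 47/51.
Elm: cooperation gives 54 each period; deviation gives 86 once then 15 forever.
  ρ ≥ 32/71.
Both must hold, so the binding constraint is Clover's: ρ ≥ 47/51.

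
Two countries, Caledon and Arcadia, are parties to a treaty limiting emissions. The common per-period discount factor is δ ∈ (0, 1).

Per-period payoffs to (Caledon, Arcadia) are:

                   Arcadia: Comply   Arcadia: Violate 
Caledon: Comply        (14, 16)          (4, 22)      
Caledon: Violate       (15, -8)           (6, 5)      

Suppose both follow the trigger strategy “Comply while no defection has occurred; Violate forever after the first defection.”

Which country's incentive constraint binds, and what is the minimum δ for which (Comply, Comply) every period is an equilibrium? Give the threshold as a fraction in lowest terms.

Caledon: cooperation gives 14 each period; deviation gives 15 once then 6 forever.
  14/(1−δ) ≥ 15 + 6δ/(1−δ) ⇒ δ ≥ 1/9.
Arcadia: cooperation gives 16 each period; deviation gives 22 once then 5 forever.
  δ ≥ 6/17.
Both must hold, so the binding constraint is Arcadia's: δ ≥ 6/17.

Arcadia; δ ≥ 6/17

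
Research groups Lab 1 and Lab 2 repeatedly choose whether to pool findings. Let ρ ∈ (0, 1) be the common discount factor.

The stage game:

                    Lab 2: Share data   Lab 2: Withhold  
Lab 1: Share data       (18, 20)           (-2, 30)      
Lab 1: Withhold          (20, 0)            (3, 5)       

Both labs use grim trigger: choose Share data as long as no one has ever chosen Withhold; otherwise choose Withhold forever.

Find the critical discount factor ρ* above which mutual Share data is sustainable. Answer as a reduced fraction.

2/5

Lab 1's threshold: (20−18)/(20−3) = 2/17.
Lab 2's threshold: (30−20)/(30−5) = 2/5.
2/17 < 2/5, so Lab 2 binds and ρ* = 2/5.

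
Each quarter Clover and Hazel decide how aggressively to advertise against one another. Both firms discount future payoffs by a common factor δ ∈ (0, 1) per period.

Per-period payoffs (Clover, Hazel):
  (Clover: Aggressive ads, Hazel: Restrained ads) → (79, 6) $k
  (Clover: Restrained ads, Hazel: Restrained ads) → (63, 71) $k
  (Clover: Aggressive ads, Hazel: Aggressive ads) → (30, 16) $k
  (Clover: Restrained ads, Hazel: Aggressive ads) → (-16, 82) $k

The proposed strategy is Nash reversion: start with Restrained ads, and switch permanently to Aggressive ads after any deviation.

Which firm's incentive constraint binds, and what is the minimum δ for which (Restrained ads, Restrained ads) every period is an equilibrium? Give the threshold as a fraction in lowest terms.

Clover's threshold: (79−63)/(79−30) = 16/49.
Hazel's threshold: (82−71)/(82−16) = 1/6.
16/49 > 1/6, so Clover binds and δ* = 16/49.

Clover; δ ≥ 16/49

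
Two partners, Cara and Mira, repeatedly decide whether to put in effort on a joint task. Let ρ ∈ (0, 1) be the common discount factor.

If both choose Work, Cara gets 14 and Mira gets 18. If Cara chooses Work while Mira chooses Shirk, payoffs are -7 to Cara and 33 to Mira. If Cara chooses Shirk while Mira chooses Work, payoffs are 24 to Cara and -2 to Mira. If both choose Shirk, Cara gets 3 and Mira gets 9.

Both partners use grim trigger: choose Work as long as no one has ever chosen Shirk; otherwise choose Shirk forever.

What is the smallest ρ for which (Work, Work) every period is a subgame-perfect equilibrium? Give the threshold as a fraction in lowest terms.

5/8

Cara's threshold: (24−14)/(24−3) = 10/21.
Mira's threshold: (33−18)/(33−9) = 5/8.
10/21 < 5/8, so Mira binds and ρ* = 5/8.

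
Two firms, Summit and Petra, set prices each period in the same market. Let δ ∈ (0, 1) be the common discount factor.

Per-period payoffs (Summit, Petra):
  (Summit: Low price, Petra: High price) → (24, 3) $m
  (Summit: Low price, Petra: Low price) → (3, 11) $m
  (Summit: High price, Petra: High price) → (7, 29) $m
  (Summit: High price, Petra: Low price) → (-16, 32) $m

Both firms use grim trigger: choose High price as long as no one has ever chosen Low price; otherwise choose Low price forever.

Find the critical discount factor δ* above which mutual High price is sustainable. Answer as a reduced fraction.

Summit's threshold: (24−7)/(24−3) = 17/21.
Petra's threshold: (32−29)/(32−11) = 1/7.
17/21 > 1/7, so Summit binds and δ* = 17/21.

17/21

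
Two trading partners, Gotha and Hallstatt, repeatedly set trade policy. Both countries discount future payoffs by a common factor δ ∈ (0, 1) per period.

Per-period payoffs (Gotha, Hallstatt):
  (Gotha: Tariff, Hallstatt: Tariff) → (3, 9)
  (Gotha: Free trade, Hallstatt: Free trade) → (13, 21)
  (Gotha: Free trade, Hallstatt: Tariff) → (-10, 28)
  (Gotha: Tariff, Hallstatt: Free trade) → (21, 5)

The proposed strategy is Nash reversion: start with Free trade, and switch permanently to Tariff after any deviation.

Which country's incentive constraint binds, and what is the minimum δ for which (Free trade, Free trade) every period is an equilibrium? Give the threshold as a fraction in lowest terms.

Gotha; δ ≥ 4/9

For Gotha: deviation gain 21−13 = 8, per-period punishment loss 13−3 = 10. IC gives δ ≥ 8/18 = 4/9.
For Hallstatt: gain 7, loss 12 per period, so δ ≥ 7/19.
The tighter constraint is Gotha's, so cooperation needs δ ≥ 4/9.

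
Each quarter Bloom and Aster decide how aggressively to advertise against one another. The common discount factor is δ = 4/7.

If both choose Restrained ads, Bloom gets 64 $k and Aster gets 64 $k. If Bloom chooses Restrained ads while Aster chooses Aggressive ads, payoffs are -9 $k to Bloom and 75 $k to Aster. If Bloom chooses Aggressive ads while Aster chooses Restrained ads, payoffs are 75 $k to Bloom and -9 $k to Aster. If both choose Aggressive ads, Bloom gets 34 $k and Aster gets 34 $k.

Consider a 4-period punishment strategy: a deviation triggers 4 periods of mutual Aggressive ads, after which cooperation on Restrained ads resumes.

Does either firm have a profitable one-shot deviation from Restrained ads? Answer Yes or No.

No

IC: δ+…+δ^4 ≥ (75−64)/(64−34) = 11/30.
At δ = 4/7: partial sum = 1.1912 ≥ 0.3667. Cooperation sustainable.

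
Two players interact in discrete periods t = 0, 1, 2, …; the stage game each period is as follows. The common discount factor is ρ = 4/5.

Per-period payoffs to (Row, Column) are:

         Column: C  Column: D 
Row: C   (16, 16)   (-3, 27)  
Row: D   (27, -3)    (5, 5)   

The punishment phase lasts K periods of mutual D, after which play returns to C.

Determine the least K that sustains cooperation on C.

2

IC: ρ(1−ρ^K)/(1−ρ) ≥ (27−16)/(16−5) = 1.
With ρ = 4/5: need 1 − ρ^K ≥ 1·(1−4/5)/(4/5), i.e. ρ^K ≤ 0.7500.
Since (4/5)^1 = 0.8000 and (4/5)^2 = 0.6400, the smallest such K is 2.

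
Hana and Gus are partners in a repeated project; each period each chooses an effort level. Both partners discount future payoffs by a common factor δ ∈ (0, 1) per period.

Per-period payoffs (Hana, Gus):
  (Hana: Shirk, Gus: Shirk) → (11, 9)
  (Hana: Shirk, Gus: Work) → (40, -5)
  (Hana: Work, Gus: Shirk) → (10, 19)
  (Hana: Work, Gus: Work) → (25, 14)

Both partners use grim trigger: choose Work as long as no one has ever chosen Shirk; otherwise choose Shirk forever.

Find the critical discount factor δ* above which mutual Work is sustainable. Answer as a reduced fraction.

Hana: cooperation gives 25 each period; deviation gives 40 once then 11 forever.
  25/(1−δ) ≥ 40 + 11δ/(1−δ) ⇒ δ ≥ 15/29.
Gus: cooperation gives 14 each period; deviation gives 19 once then 9 forever.
  δ ≥ 5/10 = 1/2.
Both must hold, so the binding constraint is Hana's: δ ≥ 15/29.

15/29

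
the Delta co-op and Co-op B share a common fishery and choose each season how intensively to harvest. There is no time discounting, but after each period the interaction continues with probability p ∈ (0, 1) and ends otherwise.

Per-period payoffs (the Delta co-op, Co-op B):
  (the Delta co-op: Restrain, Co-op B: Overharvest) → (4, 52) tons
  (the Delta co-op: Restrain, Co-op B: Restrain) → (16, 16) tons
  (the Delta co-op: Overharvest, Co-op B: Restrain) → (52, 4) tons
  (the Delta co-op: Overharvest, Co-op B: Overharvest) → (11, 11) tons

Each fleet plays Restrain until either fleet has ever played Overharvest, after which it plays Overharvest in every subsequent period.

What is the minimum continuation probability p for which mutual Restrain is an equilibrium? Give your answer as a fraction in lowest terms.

36/41

With no time discounting, the continuation probability p plays the role of the discount factor.
Grim-trigger IC: 16/(1−p) ≥ 52 + 11p/(1−p) ⇒ p ≥ (52−16)/(52−11) = 36/41.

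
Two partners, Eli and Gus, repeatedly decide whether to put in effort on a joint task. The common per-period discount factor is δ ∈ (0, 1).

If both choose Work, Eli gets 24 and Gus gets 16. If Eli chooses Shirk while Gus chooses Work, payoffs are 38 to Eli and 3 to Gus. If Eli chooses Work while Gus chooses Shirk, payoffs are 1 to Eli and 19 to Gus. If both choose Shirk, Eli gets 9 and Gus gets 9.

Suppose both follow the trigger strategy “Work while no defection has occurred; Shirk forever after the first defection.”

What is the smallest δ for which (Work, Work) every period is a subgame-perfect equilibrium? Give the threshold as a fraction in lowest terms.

Eli: cooperation gives 24 each period; deviation gives 38 once then 9 forever.
  24/(1−δ) ≥ 38 + 9δ/(1−δ) ⇒ δ ≥ 14/29.
Gus: cooperation gives 16 each period; deviation gives 19 once then 9 forever.
  δ ≥ 3/10.
Both must hold, so the binding constraint is Eli's: δ ≥ 14/29.

14/29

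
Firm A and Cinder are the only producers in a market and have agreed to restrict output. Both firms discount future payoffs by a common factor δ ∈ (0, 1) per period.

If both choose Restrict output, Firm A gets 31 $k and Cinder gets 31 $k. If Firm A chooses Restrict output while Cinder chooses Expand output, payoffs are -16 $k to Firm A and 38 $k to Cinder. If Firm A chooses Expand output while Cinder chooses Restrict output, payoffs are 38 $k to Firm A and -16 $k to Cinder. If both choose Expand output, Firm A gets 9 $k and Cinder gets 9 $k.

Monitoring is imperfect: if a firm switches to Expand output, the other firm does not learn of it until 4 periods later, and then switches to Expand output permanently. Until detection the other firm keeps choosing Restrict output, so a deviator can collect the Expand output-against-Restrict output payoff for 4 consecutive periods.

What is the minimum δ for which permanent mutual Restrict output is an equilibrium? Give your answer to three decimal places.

0.701

A deviator earns 38 for 4 periods, then 9 forever; cooperating earns 31 forever. Multiplying the IC by (1−δ):
31 ≥ 38(1−δ^4) + 9δ^4, so 29·δ^4 ≥ 7 and δ^4 ≥ 7/29.
δ ≥ (7/29)^(1/4) ≈ 0.701.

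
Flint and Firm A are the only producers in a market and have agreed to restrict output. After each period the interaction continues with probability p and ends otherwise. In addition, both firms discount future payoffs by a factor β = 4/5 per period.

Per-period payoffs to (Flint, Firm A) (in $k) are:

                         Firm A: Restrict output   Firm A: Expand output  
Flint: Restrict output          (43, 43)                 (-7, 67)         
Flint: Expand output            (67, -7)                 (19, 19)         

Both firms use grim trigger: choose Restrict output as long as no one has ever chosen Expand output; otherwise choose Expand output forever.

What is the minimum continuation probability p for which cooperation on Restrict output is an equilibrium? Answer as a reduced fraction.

5/8

Expected continuation weight on next period's payoff is β·p = 4/5·p, which plays the role of the discount factor.
Cooperation requires 4/5·p ≥ (67−43)/(67−19) = 1/2, hence p ≥ 5/8.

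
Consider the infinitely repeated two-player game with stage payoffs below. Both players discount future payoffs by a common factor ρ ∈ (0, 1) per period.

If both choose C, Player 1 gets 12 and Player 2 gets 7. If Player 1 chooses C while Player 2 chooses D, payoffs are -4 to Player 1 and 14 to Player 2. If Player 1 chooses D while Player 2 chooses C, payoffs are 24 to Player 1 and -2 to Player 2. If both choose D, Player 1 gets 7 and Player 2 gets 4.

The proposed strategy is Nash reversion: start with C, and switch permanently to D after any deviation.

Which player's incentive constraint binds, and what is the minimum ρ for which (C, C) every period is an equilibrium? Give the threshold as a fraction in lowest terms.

Player 1; ρ ≥ 12/17

For Player 1: deviation gain 24−12 = 12, per-period punishment loss 12−7 = 5. IC gives ρ ≥ 12/17.
For Player 2: gain 7, loss 3 per period, so ρ ≥ 7/10.
The tighter constraint is Player 1's, so cooperation needs ρ ≥ 12/17.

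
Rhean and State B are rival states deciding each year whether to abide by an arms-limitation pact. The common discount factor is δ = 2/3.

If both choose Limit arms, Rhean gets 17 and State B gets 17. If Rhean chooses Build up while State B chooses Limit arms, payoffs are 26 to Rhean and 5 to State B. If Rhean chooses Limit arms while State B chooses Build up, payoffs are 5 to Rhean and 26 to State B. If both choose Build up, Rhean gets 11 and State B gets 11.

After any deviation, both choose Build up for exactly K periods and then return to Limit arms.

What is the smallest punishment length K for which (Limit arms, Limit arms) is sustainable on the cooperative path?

4

IC: δ(1−δ^K)/(1−δ) ≥ (26−17)/(17−11) = 3/2.
With δ = 2/3: need 1 − δ^K ≥ 3/2·(1−2/3)/(2/3), i.e. δ^K ≤ 0.2500.
Since (2/3)^3 = 0.2963 and (2/3)^4 = 0.1975, the smallest such K is 4.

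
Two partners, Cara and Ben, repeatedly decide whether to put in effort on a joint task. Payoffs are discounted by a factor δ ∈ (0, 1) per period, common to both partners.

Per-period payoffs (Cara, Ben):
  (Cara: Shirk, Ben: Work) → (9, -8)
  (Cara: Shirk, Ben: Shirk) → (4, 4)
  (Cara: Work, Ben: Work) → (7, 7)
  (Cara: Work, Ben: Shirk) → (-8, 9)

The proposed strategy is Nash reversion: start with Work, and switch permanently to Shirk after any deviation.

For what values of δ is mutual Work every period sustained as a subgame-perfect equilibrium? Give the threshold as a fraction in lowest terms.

2/5

One-period gain from deviating is 9 − 7 = 2. The loss is 7 − 4 = 3 in every subsequent period, with present value 3·δ/(1−δ).
Deviation is unprofitable when 3·δ/(1−δ) ≥ 2, i.e. δ/(1−δ) ≥ 2/3.
Equivalently δ ≥ 2/(2+3) = 2/5.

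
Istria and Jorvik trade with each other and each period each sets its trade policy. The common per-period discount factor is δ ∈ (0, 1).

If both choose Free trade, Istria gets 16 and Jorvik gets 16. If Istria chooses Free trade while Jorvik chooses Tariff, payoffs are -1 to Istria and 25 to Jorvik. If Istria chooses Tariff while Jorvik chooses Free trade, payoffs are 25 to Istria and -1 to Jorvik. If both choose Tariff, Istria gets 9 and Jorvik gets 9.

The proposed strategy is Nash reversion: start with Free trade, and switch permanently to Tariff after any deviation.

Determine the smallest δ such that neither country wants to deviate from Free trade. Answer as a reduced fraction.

9/16

16/(1−δ) ≥ 25 + 9δ/(1−δ)
16 ≥ 25 − 16δ
δ ≥ 9/16.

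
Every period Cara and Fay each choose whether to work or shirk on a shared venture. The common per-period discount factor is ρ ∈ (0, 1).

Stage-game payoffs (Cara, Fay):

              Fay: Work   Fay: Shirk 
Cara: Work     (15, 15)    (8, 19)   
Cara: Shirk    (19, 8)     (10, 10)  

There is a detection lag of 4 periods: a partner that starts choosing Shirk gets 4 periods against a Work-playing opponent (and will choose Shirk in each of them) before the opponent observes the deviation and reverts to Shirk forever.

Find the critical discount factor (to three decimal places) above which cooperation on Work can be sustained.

The best deviation is to choose Shirk for all 4 undetected periods, earning 19 each, then 10 forever once detected.
Deviation value: 19(1−ρ^4)/(1−ρ) + 10ρ^4/(1−ρ); cooperation value: 15/(1−ρ).
IC: 15 ≥ 19(1−ρ^4) + 10ρ^4 = 19 − 9ρ^4.
So ρ^4 ≥ 4/9, giving ρ ≥ (4/9)^(1/4) ≈ 0.816.

0.816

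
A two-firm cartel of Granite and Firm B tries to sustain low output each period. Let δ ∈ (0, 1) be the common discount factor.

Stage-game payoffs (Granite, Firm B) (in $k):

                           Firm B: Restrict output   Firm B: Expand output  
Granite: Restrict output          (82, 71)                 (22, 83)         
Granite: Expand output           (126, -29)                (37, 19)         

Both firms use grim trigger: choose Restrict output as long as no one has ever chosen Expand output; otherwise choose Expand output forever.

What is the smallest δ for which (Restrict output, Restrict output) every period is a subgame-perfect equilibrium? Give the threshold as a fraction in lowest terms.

44/89

For Granite: deviation gain 126−82 = 44, per-period punishment loss 82−37 = 45. IC gives δ ≥ 44/89.
For Firm B: gain 12, loss 52 per period, so δ ≥ 12/64 = 3/16.
The tighter constraint is Granite's, so cooperation needs δ ≥ 44/89.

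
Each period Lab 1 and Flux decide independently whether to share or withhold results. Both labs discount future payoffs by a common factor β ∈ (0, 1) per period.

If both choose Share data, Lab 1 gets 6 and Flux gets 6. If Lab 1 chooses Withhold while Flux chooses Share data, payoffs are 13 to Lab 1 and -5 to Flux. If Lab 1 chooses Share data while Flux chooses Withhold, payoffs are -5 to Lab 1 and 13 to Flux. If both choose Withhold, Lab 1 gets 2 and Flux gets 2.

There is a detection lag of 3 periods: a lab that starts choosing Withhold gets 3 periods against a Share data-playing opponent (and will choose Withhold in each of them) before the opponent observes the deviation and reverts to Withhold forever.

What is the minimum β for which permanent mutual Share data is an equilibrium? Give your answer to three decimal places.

A deviator earns 13 for 3 periods, then 2 forever; cooperating earns 6 forever. Multiplying the IC by (1−β):
6 ≥ 13(1−β^3) + 2β^3, so 11·β^3 ≥ 7 and β^3 ≥ 7/11.
β ≥ (7/11)^(1/3) ≈ 0.860.

0.860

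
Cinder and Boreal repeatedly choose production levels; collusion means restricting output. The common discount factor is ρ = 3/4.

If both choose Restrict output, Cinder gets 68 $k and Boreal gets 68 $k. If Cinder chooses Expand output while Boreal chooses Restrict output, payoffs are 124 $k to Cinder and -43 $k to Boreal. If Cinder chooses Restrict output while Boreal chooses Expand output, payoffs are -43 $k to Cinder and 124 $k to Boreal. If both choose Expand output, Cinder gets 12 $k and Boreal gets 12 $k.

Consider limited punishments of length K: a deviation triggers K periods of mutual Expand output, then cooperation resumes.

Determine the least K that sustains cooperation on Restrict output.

Need Σ_{k=1}^{K} ρ^k ≥ (124−68)/(68−12) = 1.0000 at ρ = 3/4.
At K = 1 the sum is 0.7500 < 1.0000; at K = 2 it is 1.3125 ≥ 1.0000.
So the minimum punishment length is K = 2.

2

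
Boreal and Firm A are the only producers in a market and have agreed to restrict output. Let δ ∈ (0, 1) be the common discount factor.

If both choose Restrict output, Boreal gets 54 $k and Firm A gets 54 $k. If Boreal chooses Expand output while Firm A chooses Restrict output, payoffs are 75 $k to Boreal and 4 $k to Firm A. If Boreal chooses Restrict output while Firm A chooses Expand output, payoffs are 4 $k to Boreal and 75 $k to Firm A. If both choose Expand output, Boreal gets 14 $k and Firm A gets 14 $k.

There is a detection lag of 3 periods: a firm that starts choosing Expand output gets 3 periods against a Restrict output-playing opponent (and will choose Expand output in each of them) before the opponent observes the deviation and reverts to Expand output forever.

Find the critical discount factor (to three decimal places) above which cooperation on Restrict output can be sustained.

Deviating for the 3 undetected periods gains 75−54 = 21 per period over cooperation, then loses 54−14 = 40 per period forever once punishment starts.
Gain: 21(1 + δ + … + δ^2); loss: 40·δ^3/(1−δ).
No profitable deviation ⇔ 21(1−δ^3) ≤ 40·δ^3, i.e. δ^3 ≥ 21/(21+40) = 21/61.
Hence δ ≥ (21/61)^(1/3) ≈ 0.701.

0.701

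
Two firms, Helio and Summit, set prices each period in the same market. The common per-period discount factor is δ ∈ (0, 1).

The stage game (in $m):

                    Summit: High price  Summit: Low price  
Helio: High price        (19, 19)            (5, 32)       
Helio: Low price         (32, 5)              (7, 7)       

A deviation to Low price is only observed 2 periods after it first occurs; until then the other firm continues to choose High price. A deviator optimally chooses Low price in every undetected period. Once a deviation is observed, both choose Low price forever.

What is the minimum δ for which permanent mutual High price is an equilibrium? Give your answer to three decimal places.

0.721

A deviator earns 32 for 2 periods, then 7 forever; cooperating earns 19 forever. Multiplying the IC by (1−δ):
19 ≥ 32(1−δ^2) + 7δ^2, so 25·δ^2 ≥ 13 and δ^2 ≥ 13/25.
δ ≥ (13/25)^(1/2) ≈ 0.721.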